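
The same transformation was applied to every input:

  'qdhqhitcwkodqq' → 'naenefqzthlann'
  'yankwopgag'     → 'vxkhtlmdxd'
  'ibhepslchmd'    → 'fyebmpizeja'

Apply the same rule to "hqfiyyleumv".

encfvvibrjs

The rule is to shift every letter 3 places backward in the alphabet (wrapping around).
So "hqfiyyleumv" becomes "encfvvibrjs".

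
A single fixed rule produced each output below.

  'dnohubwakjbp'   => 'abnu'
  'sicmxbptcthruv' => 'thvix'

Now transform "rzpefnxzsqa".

Rule — keep one character in every 3, starting at position 2 (positions 2nd, 5th, 8th, ...), then move the first 2 characters to the end (rotate left by 2).
On "rzpefnxzsqa": the first step gives "zfza", and the second then gives "zazf".

zazf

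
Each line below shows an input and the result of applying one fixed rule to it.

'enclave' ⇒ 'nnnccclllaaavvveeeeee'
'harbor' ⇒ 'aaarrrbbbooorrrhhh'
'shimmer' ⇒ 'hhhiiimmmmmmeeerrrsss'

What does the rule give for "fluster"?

llluuusssttteeerrrfff

Each output is the input with this applied: move the first character to the end, then repeat every character 3 times.
Applying both steps to "fluster": "lusterf", then "llluuusssttteeerrrfff".
(Check on "harbor": → "arborh" → "aaarrrbbbooorrrhhh" ✓)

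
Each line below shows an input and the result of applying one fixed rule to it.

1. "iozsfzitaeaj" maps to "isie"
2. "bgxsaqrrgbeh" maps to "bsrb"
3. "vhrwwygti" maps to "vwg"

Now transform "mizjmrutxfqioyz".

The transformation: keep one character in every 3, starting at position 1 (positions 1st, 4th, 7th, ...).
So "mizjmrutxfqioyz" becomes "mjufo".

mjufo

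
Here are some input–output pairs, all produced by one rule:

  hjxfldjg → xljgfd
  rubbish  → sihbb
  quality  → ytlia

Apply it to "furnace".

rneca

The transformation: delete the first 2 characters, then sort the characters into reverse alphabetical order.
Starting from "furnace": after the first operation, "rnace"; after the second, "rneca".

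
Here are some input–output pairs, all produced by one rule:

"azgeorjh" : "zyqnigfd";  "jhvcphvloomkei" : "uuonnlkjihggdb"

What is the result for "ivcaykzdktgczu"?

zyyxutsjjhfcbb

What's happening: shift every letter 1 place backward in the alphabet (wrapping around), then sort the characters into reverse alphabetical order.
Applying both steps to "ivcaykzdktgczu": "hubzxjycjsfbyt", then "zyyxutsjjhfcbb".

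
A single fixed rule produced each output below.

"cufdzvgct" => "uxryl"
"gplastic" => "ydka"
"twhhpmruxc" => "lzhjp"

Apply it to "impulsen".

ahdw

Rule — shift every letter 8 places backward in the alphabet (wrapping around), then keep every other character starting from the first (positions 1st, 3rd, 5th, ...).
So "impulsen" becomes "ahdw".
(Check on "cufdzvgct": → "umxvrnyul" → "uxryl" ✓)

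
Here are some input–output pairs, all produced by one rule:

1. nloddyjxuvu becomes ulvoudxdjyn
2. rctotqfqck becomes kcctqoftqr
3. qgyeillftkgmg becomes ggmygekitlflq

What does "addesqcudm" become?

The pattern: take characters alternately from the front and the back (1st, last, 2nd, 2nd-last, ...), then move the first character to the end.
So "addesqcudm" becomes "mddduecsqa".

mddduecsqa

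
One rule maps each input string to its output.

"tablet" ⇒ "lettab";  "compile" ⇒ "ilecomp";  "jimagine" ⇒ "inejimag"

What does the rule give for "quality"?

The transformation: move the last 3 characters to the front (rotate right by 3).
For "quality" the result is "ityqual".

ityqual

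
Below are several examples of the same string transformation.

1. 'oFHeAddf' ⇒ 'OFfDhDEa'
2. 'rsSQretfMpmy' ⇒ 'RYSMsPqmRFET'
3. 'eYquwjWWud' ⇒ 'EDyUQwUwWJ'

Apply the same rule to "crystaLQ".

CqRlYAST

In each case the input is transformed by: flip the case of every letter, then take characters alternately from the front and the back (1st, last, 2nd, 2nd-last, ...).
Applying that to "crystaLQ" gives "CqRlYAST".
(Check on "eYquwjWWud": → "EyQUWJwwUD" → "EDyUQwUwWJ" ✓)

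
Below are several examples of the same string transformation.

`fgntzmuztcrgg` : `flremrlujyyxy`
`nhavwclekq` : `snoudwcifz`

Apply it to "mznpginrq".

fhyafjier

Rule — shift every letter 8 places backward in the alphabet (wrapping around), then move the first 2 characters to the end (rotate left by 2).
Starting from "mznpginrq": after the first operation, "erfhyafji"; after the second, "fhyafjier".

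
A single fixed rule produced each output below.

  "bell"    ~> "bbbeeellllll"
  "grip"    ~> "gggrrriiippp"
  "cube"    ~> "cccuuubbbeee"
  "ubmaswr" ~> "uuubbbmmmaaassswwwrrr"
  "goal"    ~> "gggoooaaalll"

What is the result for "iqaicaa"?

iiiqqqaaaiiicccaaaaaa

The pattern: repeat every character 3 times.
"iqaicaa" → "iiiqqqaaaiiicccaaaaaa".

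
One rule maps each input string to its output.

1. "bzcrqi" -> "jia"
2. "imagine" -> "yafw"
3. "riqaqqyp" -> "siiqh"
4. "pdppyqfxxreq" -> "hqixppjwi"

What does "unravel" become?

snwd

The transformation: delete the first 3 characters, then shift every letter 8 places backward in the alphabet (wrapping around).
On "unravel": the first step gives "avel", and the second then gives "snwd".
(Check on "imagine": → "gine" → "yafw" ✓)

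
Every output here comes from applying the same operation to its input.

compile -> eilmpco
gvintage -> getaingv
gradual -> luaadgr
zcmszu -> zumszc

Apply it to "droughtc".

The rule is to swap each adjacent pair of characters (1↔2, 3↔4, ...), then reverse the string.
Working it through for "droughtc": intermediate "rduohgct", final "tcghoudr".
(Check on "zcmszu": → "czsmuz" → "zumszc" ✓)

tcghoudr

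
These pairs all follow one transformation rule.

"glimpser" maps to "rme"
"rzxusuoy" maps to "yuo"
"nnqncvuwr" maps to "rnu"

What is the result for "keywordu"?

Looking at the pairs, the operation is to swap the first and last characters, then keep one character in every 3, starting at position 1 (positions 1st, 4th, 7th, ...).
Applying that to "keywordu" gives "uwd".

uwd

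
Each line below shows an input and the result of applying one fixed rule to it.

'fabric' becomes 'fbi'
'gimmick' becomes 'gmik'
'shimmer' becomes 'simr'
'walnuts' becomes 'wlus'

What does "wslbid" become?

What's happening: keep every other character starting from the first (positions 1st, 3rd, 5th, ...).
"wslbid" → "wli".

wli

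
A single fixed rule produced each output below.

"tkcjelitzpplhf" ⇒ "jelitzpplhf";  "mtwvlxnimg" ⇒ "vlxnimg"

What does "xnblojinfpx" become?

The transformation: delete the first 3 characters.
"xnblojinfpx" → "lojinfpx".

lojinfpx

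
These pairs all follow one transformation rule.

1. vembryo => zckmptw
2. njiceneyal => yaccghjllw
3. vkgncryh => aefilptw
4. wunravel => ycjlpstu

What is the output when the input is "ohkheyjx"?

cffhimvw

What's happening: sort the characters into alphabetical order, then shift every letter 2 places backward in the alphabet (wrapping around).
Working it through for "ohkheyjx": intermediate "ehhjkoxy", final "cffhimvw".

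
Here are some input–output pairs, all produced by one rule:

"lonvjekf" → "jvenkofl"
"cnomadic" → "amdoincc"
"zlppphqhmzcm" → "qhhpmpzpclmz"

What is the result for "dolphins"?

hpilnosd

The pattern: swap the front and back halves of the string, then take characters alternately from the front and the back (1st, last, 2nd, 2nd-last, ...).
"dolphins" → "hinsdolp" → "hpilnosd".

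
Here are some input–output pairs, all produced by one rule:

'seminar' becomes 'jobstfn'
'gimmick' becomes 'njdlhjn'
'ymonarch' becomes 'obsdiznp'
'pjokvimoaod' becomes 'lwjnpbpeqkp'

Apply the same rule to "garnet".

Each output is the input with this applied: shift every letter 1 place forward in the alphabet (wrapping around), then move the first 3 characters to the end (rotate left by 3).
"garnet" → "hbsofu" → "ofuhbs".

ofuhbs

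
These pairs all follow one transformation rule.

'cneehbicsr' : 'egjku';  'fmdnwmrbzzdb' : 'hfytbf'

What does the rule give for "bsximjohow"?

The pattern: keep every other character starting from the first (positions 1st, 3rd, 5th, ...), then shift every letter 2 places forward in the alphabet (wrapping around).
Working it through for "bsximjohow": intermediate "bxmoo", final "dzoqq".

dzoqq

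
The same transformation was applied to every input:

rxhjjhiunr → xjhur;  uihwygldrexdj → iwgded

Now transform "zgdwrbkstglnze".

gwbsgne

The transformation: keep every other character starting from the second (positions 2nd, 4th, 6th, ...).
So "zgdwrbkstglnze" becomes "gwbsgne".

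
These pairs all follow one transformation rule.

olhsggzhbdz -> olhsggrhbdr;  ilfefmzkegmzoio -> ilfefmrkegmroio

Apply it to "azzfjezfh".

The rule is to replace every "z" with "r".
So "azzfjezfh" becomes "arrfjerfh".

arrfjerfh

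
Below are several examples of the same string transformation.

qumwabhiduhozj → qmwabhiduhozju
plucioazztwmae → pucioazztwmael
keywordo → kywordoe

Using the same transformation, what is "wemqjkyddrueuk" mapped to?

In each case the input is transformed by: move the first character to the end, then swap the first and last characters.
"wemqjkyddrueuk" → "emqjkyddrueukw" → "wmqjkyddrueuke".
(Check on "keywordo": → "eywordok" → "kywordoe" ✓)

wmqjkyddrueuke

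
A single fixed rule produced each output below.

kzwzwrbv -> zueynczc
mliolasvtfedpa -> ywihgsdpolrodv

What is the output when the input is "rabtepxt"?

Looking at the pairs, the operation is to swap the front and back halves of the string, then shift every letter 3 places forward in the alphabet (wrapping around).
For "rabtepxt", step one produces "epxtrabt"; step two turns that into "hsawudew".

hsawudew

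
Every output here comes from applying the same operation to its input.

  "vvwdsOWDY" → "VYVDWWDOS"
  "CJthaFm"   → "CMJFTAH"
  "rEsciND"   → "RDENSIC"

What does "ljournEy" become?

The rule is to take characters alternately from the front and the back (1st, last, 2nd, 2nd-last, ...), then convert every letter to uppercase.
On "ljournEy": the first step gives "lyjEonur", and the second then gives "LYJEONUR".
(Check on "CJthaFm": → "CmJFtah" → "CMJFTAH" ✓)

LYJEONUR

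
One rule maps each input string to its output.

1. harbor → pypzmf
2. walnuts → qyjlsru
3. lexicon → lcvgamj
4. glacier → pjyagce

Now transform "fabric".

What's happening: shift every letter 2 places backward in the alphabet (wrapping around), then swap the first and last characters.
Starting from "fabric": after the first operation, "dyzpga"; after the second, "ayzpgd".

ayzpgd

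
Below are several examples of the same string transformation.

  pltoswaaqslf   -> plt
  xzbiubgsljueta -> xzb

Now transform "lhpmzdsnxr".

Each output is the input with this applied: keep only the first 3 characters.
Doing the same to "lhpmzdsnxr": "lhp".

lhp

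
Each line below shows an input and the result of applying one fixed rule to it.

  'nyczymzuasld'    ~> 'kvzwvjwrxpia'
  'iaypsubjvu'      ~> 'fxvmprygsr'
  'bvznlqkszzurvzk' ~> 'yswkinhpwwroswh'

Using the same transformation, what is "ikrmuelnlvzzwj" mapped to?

In each case the input is transformed by: shift every letter 3 places backward in the alphabet (wrapping around).
For "ikrmuelnlvzzwj" the result is "fhojrbikiswwtg".

fhojrbikiswwtg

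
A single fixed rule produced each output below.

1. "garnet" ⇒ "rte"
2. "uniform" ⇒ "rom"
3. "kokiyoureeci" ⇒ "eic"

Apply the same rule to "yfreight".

ith

Rule — swap each adjacent pair of characters (1↔2, 3↔4, ...), then keep only the last 3 characters.
Working it through for "yfreight": intermediate "fyergith", final "ith".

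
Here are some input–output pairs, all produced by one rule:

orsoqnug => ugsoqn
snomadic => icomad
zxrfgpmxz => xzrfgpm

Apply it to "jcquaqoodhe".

hequaqood

The rule is to delete the first 2 characters, then move the last 2 characters to the front (rotate right by 2).
"jcquaqoodhe" → "quaqoodhe" → "hequaqood".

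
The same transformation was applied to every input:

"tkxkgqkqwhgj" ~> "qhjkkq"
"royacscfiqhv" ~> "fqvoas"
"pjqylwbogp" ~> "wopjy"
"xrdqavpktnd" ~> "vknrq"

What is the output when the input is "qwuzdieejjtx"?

ejxwzi

The rule is to keep every other character starting from the second (positions 2nd, 4th, 6th, ...), then move the last 3 characters to the front (rotate right by 3).
On "qwuzdieejjtx" that produces "ejxwzi".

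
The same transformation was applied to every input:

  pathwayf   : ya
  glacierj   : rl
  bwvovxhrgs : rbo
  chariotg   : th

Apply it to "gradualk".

lr

Each output is the input with this applied: swap the front and back halves of the string, then keep one character in every 3, starting at position 3 (positions 3rd, 6th, 9th, ...).
On "gradualk": the first step gives "ualkgrad", and the second then gives "lr".
(Check on "glacierj": → "ierjglac" → "rl" ✓)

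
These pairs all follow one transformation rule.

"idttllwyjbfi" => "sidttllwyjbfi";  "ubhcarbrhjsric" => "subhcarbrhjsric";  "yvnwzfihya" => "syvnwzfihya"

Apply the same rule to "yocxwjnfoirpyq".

syocxwjnfoirpyq

The rule is to prepend "s".
"yocxwjnfoirpyq" → "syocxwjnfoirpyq".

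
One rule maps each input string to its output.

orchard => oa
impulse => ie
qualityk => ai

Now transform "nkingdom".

The rule is to keep every other character starting from the first (positions 1st, 3rd, 5th, ...), then keep only the vowels.
Applying that to "nkingdom" gives "io".
(Check on "impulse": → "iple" → "ie" ✓)

io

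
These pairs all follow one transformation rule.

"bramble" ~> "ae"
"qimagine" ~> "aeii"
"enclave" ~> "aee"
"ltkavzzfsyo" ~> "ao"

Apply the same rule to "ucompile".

eiou

The rule is to sort the characters into alphabetical order, then keep only the vowels.
Starting from "ucompile": after the first operation, "ceilmopu"; after the second, "eiou".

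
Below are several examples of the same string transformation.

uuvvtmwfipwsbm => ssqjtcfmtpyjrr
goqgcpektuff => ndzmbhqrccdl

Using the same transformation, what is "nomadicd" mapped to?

jxafzakl

Each output is the input with this applied: move the first 2 characters to the end (rotate left by 2), then shift every letter 3 places backward in the alphabet (wrapping around).
Working it through for "nomadicd": intermediate "madicdno", final "jxafzakl".
(Check on "goqgcpektuff": → "qgcpektuffgo" → "ndzmbhqrccdl" ✓)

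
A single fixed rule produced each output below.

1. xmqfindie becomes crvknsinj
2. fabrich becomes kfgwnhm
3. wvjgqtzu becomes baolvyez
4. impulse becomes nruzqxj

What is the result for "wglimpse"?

blqnruxj

The rule is to shift every letter 5 places forward in the alphabet (wrapping around).
Doing the same to "wglimpse": "blqnruxj".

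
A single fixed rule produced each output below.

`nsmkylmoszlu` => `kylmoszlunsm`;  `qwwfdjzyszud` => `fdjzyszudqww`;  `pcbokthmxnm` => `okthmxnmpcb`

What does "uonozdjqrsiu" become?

ozdjqrsiuuon

Rule — move the first 3 characters to the end (rotate left by 3).
Applying that to "uonozdjqrsiu" gives "ozdjqrsiuuon".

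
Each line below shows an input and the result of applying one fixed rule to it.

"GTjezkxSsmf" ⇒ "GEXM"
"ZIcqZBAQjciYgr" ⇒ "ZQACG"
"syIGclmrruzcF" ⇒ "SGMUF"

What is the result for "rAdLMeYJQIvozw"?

In each case the input is transformed by: keep one character in every 3, starting at position 1 (positions 1st, 4th, 7th, ...), then convert every letter to uppercase.
On "rAdLMeYJQIvozw": the first step gives "rLYIz", and the second then gives "RLYIZ".

RLYIZ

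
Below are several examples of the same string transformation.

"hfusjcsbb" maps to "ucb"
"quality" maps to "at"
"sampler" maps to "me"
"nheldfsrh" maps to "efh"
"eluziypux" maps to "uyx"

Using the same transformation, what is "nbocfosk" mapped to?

oo

In each case the input is transformed by: keep one character in every 3, starting at position 3 (positions 3rd, 6th, 9th, ...).
For "nbocfosk" the result is "oo".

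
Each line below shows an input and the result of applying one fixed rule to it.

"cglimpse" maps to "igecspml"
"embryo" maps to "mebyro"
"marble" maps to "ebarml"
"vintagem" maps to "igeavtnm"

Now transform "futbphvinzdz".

nihfdbzzvutp

In each case the input is transformed by: sort the characters into reverse alphabetical order, then swap the front and back halves of the string.
Starting from "futbphvinzdz": after the first operation, "zzvutpnihfdb"; after the second, "nihfdbzzvutp".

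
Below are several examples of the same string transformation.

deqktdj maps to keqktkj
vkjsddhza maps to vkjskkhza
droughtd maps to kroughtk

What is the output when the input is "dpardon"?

kparkon

What's happening: replace every "d" with "k".
On "dpardon" that produces "kparkon".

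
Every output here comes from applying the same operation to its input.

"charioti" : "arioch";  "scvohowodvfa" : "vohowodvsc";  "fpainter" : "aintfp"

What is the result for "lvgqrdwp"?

gqrdlv

Each output is the input with this applied: delete the last 2 characters, then move the first 2 characters to the end (rotate left by 2).
On "lvgqrdwp": the first step gives "lvgqrd", and the second then gives "gqrdlv".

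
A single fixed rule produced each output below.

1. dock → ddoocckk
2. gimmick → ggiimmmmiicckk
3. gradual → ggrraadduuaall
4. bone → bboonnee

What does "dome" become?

ddoommee

Rule — double every character.
For "dome" the result is "ddoommee".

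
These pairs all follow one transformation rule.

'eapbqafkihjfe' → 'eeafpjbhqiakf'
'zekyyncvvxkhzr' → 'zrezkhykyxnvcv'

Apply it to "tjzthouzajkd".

What's happening: take characters alternately from the front and the back (1st, last, 2nd, 2nd-last, ...).
On "tjzthouzajkd" that produces "tdjkzjtahzou".

tdjkzjtahzou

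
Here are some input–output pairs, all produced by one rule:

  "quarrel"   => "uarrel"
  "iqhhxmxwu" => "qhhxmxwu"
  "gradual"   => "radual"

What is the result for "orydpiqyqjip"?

In each case the input is transformed by: delete the first character.
So "orydpiqyqjip" becomes "rydpiqyqjip".

rydpiqyqjip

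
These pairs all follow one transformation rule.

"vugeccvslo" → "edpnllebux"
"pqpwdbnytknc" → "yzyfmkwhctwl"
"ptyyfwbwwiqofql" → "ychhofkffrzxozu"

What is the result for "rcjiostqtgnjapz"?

Looking at the pairs, the operation is to shift every letter 9 places forward in the alphabet (wrapping around).
"rcjiostqtgnjapz" → "alsrxbczcpwsjyi".

alsrxbczcpwsjyi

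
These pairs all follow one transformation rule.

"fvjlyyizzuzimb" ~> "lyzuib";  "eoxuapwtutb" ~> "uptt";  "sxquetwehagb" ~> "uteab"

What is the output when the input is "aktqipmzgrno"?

qpzro

The transformation: keep every other character starting from the second (positions 2nd, 4th, 6th, ...), then delete the first character.
"aktqipmzgrno" → "kqpzro" → "qpzro".
(Check on "fvjlyyizzuzimb": → "vlyzuib" → "lyzuib" ✓)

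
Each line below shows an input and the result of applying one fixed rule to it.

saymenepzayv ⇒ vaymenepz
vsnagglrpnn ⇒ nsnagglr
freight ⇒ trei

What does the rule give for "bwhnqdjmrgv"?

The transformation: swap the first and last characters, then delete the last 3 characters.
On "bwhnqdjmrgv": the first step gives "vwhnqdjmrgb", and the second then gives "vwhnqdjm".

vwhnqdjm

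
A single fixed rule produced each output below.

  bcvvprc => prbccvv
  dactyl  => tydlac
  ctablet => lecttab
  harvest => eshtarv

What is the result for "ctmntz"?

ntcztm

What's happening: swap the first and last characters, then move the last 3 characters to the front (rotate right by 3).
"ctmntz" → "ztmntc" → "ntcztm".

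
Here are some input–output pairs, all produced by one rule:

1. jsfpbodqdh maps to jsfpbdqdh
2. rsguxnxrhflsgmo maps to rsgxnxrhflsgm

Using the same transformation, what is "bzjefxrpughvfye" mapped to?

bzjfxrpghvfy

Rule — remove every vowel.
Applying that to "bzjefxrpughvfye" gives "bzjfxrpghvfy".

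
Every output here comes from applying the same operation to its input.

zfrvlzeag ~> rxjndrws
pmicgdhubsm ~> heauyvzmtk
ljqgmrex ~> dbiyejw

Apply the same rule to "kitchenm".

caluzwf

Rule — delete the last character, then shift every letter 8 places backward in the alphabet (wrapping around).
"kitchenm" → "kitchen" → "caluzwf".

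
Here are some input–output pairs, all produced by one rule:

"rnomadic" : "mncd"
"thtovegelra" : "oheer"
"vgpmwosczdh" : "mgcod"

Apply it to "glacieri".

Each output is the input with this applied: keep every other character starting from the second (positions 2nd, 4th, 6th, ...), then swap each adjacent pair of characters (1↔2, 3↔4, ...).
Working it through for "glacieri": intermediate "lcei", final "clie".

clie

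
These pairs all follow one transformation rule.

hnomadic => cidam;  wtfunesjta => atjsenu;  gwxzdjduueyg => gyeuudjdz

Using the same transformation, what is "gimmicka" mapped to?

akcim

What's happening: reverse the string, then delete the last 3 characters.
Working it through for "gimmicka": intermediate "akcimmig", final "akcim".
(Check on "hnomadic": → "cidamonh" → "cidam" ✓)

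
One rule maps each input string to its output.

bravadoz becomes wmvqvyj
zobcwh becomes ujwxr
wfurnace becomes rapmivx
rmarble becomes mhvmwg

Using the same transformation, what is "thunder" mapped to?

ocpiyz

Rule — delete the last character, then shift every letter 5 places backward in the alphabet (wrapping around).
So "thunder" becomes "ocpiyz".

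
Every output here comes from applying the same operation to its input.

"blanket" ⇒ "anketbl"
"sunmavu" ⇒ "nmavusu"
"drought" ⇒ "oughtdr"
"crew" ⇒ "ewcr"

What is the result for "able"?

leab

What's happening: move the first 2 characters to the end (rotate left by 2).
On "able" that produces "leab".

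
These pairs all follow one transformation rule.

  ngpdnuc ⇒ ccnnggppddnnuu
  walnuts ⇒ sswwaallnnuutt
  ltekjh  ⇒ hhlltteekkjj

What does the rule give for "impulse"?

eeiimmppuullss

Rule — double every character, then move the last 2 characters to the front (rotate right by 2).
Doing the same to "impulse": "eeiimmppuullss".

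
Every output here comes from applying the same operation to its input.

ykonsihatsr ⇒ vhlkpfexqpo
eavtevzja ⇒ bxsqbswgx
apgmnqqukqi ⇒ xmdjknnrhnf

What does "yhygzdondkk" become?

In each case the input is transformed by: shift every letter 3 places backward in the alphabet (wrapping around).
On "yhygzdondkk" that produces "vevdwalkahh".

vevdwalkahh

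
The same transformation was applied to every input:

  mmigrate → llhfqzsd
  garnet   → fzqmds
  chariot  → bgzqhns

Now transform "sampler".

rzlokdq

Looking at the pairs, the operation is to shift every letter 1 place backward in the alphabet (wrapping around).
Applying that to "sampler" gives "rzlokdq".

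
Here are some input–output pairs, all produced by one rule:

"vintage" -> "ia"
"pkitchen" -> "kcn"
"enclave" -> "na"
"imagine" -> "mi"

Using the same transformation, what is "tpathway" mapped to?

phy

In each case the input is transformed by: keep one character in every 3, starting at position 2 (positions 2nd, 5th, 8th, ...).
Doing the same to "tpathway": "phy".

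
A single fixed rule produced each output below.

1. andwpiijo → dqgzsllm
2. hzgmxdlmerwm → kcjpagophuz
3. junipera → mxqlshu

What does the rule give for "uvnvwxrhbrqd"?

xyqyzaukeut

The pattern: delete the last character, then shift every letter 3 places forward in the alphabet (wrapping around).
On "uvnvwxrhbrqd": the first step gives "uvnvwxrhbrq", and the second then gives "xyqyzaukeut".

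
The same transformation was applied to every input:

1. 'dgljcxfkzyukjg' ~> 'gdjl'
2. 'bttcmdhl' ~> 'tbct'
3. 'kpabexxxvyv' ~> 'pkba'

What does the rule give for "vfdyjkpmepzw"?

Each output is the input with this applied: swap each adjacent pair of characters (1↔2, 3↔4, ...), then keep only the first 4 characters.
On "vfdyjkpmepzw": the first step gives "fvydkjmppewz", and the second then gives "fvyd".

fvyd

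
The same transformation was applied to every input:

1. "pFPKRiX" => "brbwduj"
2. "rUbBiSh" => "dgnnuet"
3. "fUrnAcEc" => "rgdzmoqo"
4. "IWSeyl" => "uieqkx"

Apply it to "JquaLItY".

The pattern: shift every letter 12 places forward in the alphabet (wrapping around), then convert every letter to lowercase.
Starting from "JquaLItY": after the first operation, "VcgmXUfK"; after the second, "vcgmxufk".

vcgmxufk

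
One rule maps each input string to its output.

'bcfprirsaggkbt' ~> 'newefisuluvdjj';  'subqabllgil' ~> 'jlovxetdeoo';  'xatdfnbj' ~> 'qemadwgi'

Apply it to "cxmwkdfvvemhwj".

kzmfapzngiyyhp

In each case the input is transformed by: move the last 3 characters to the front (rotate right by 3), then shift every letter 3 places forward in the alphabet (wrapping around).
Working it through for "cxmwkdfvvemhwj": intermediate "hwjcxmwkdfvvem", final "kzmfapzngiyyhp".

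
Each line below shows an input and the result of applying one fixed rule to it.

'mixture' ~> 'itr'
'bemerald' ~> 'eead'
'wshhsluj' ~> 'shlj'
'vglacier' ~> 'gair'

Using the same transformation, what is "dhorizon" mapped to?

hrzn

The transformation: keep every other character starting from the second (positions 2nd, 4th, 6th, ...).
On "dhorizon" that produces "hrzn".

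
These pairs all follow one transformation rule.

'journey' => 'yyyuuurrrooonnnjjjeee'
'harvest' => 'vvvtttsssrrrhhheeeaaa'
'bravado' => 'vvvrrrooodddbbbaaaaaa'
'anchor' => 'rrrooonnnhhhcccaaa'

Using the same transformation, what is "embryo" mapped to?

yyyrrrooommmeeebbb

Looking at the pairs, the operation is to repeat every character 3 times, then sort the characters into reverse alphabetical order.
Applying both steps to "embryo": "eeemmmbbbrrryyyooo", then "yyyrrrooommmeeebbb".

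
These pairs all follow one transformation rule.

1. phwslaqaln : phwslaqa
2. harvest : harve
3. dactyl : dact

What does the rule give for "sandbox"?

sandb

Rule — delete the last 2 characters.
For "sandbox" the result is "sandb".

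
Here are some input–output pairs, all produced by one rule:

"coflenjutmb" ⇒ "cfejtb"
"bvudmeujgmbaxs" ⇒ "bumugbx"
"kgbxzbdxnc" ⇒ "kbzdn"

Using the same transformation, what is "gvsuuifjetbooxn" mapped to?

gsufebon

The pattern: keep every other character starting from the first (positions 1st, 3rd, 5th, ...).
Doing the same to "gvsuuifjetbooxn": "gsufebon".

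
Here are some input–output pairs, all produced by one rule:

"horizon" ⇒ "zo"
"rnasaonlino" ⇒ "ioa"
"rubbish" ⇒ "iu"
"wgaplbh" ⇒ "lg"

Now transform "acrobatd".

ar

Each output is the input with this applied: reverse the string, then keep one character in every 3, starting at position 3 (positions 3rd, 6th, 9th, ...).
"acrobatd" → "dtaborca" → "ar".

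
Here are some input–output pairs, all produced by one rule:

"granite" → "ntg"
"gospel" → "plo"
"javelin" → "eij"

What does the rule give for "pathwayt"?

Rule — move the first 2 characters to the end (rotate left by 2), then keep every other character starting from the second (positions 2nd, 4th, 6th, ...).
Doing the same to "pathwayt": "hata".

hata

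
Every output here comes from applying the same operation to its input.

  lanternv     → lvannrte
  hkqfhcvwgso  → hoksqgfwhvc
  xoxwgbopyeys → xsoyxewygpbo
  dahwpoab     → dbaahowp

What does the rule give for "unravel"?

ulnerva

Rule — take characters alternately from the front and the back (1st, last, 2nd, 2nd-last, ...).
Doing the same to "unravel": "ulnerva".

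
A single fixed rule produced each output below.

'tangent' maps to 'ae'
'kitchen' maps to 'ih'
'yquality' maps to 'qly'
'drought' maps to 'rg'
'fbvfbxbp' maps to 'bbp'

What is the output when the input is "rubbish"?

Each output is the input with this applied: keep one character in every 3, starting at position 2 (positions 2nd, 5th, 8th, ...).
"rubbish" → "ui".

ui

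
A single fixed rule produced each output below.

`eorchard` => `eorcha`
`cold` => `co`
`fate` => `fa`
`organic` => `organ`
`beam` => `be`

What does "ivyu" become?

iv

Looking at the pairs, the operation is to delete the last 2 characters.
Doing the same to "ivyu": "iv".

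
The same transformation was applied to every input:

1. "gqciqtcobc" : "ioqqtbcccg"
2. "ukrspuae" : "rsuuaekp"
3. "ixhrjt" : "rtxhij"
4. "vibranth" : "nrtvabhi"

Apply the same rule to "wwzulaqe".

uwwzaelq

Each output is the input with this applied: sort the characters into alphabetical order, then swap the front and back halves of the string.
Starting from "wwzulaqe": after the first operation, "aelquwwz"; after the second, "uwwzaelq".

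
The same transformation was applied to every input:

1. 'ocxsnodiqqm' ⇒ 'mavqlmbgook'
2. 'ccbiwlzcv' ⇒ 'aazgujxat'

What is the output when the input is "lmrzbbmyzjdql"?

jkpxzzkwxhboj

Looking at the pairs, the operation is to shift every letter 2 places backward in the alphabet (wrapping around).
For "lmrzbbmyzjdql" the result is "jkpxzzkwxhboj".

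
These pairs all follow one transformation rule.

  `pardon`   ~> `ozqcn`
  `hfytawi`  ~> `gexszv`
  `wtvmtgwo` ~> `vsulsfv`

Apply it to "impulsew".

The transformation: shift every letter 1 place backward in the alphabet (wrapping around), then delete the last character.
"impulsew" → "hlotkrdv" → "hlotkrd".

hlotkrd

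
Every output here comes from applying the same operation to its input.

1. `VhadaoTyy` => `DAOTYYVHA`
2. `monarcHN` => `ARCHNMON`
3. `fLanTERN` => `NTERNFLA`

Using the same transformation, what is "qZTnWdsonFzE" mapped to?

NWDSONFZEQZT

The transformation: move the first 3 characters to the end (rotate left by 3), then convert every letter to uppercase.
On "qZTnWdsonFzE": the first step gives "nWdsonFzEqZT", and the second then gives "NWDSONFZEQZT".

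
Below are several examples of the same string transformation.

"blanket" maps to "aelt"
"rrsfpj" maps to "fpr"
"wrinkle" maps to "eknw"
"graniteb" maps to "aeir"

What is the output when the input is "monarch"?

Each output is the input with this applied: sort the characters into alphabetical order, then keep every other character starting from the first (positions 1st, 3rd, 5th, ...).
Working it through for "monarch": intermediate "achmnor", final "ahnr".

ahnr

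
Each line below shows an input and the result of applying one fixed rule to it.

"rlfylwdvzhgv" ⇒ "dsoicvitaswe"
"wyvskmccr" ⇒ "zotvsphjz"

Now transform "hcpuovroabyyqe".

Looking at the pairs, the operation is to move the last 2 characters to the front (rotate right by 2), then shift every letter 3 places backward in the alphabet (wrapping around).
Starting from "hcpuovroabyyqe": after the first operation, "qehcpuovroabyy"; after the second, "nbezmrlsolxyvv".

nbezmrlsolxyvv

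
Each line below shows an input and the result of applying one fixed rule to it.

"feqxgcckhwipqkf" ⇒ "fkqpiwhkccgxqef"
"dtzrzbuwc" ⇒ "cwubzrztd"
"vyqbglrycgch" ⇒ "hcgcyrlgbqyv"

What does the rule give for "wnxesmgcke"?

Rule — reverse the string.
"wnxesmgcke" → "ekcgmsexnw".

ekcgmsexnw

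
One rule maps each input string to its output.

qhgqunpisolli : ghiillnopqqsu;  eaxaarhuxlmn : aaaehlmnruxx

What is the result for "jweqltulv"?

Each output is the input with this applied: sort the characters into alphabetical order.
For "jweqltulv" the result is "ejllqtuvw".

ejllqtuvw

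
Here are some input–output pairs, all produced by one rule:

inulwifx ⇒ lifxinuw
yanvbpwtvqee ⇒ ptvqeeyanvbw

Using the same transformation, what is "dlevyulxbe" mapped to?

Looking at the pairs, the operation is to swap the front and back halves of the string, then swap the first and last characters.
For "dlevyulxbe", step one produces "ulxbedlevy"; step two turns that into "ylxbedlevu".

ylxbedlevu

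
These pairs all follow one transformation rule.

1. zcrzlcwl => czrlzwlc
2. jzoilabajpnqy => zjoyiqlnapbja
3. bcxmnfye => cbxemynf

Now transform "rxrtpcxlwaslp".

In each case the input is transformed by: move the first character to the end, then take characters alternately from the front and the back (1st, last, 2nd, 2nd-last, ...).
For "rxrtpcxlwaslp", step one produces "xrtpcxlwaslpr"; step two turns that into "xrrptlpscaxwl".

xrrptlpscaxwl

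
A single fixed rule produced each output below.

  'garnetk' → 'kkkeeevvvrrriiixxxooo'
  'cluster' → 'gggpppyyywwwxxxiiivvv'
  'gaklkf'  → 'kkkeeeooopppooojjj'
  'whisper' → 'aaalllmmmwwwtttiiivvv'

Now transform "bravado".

fffvvveeezzzeeehhhsss

Each output is the input with this applied: shift every letter 4 places forward in the alphabet (wrapping around), then repeat every character 3 times.
On "bravado" that produces "fffvvveeezzzeeehhhsss".
(Check on "cluster": → "gpywxiv" → "gggpppyyywwwxxxiiivvv" ✓)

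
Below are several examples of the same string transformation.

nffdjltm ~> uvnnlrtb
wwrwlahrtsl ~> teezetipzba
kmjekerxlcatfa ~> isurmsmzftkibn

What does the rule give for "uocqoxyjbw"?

Looking at the pairs, the operation is to shift every letter 8 places forward in the alphabet (wrapping around), then move the last character to the front.
Starting from "uocqoxyjbw": after the first operation, "cwkywfgrje"; after the second, "ecwkywfgrj".

ecwkywfgrj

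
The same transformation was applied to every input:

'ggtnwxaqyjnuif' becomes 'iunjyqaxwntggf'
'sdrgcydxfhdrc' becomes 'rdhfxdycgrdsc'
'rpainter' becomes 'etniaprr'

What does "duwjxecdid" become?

idcexjwudd

Rule — move the last character to the front, then reverse the string.
On "duwjxecdid": the first step gives "dduwjxecdi", and the second then gives "idcexjwudd".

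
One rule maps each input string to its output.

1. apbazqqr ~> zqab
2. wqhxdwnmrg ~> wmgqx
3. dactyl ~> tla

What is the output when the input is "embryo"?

The pattern: swap the front and back halves of the string, then keep every other character starting from the first (positions 1st, 3rd, 5th, ...).
On "embryo": the first step gives "ryoemb", and the second then gives "rom".

rom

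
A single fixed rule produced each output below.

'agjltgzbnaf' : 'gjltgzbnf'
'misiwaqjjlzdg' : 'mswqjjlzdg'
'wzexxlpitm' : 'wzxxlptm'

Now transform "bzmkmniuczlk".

bzmkmnczlk

Each output is the input with this applied: remove every vowel.
So "bzmkmniuczlk" becomes "bzmkmnczlk".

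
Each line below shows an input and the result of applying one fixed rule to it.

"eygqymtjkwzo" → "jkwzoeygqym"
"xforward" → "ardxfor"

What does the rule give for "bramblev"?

The transformation: swap the front and back halves of the string, then delete the first character.
"bramblev" → "blevbram" → "levbram".

levbram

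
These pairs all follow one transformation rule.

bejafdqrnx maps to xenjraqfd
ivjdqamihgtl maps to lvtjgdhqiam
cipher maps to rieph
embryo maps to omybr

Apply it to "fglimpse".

The pattern: take characters alternately from the front and the back (1st, last, 2nd, 2nd-last, ...), then delete the first character.
For "fglimpse", step one produces "fegslpim"; step two turns that into "egslpim".

egslpim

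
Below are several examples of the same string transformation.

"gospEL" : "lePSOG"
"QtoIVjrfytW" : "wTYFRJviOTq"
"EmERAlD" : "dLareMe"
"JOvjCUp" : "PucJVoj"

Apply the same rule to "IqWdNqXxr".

RXxQnDwQi

What's happening: reverse the string, then flip the case of every letter.
On "IqWdNqXxr": the first step gives "rxXqNdWqI", and the second then gives "RXxQnDwQi".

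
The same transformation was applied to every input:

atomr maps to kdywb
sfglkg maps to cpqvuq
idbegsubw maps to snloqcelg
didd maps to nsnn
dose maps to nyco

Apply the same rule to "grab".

The pattern: shift every letter 10 places forward in the alphabet (wrapping around).
So "grab" becomes "qbkl".

qbkl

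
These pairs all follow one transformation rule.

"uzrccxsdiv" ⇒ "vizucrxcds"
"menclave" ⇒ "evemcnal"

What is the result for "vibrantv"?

vtivrbna

Each output is the input with this applied: move the last 2 characters to the front (rotate right by 2), then swap each adjacent pair of characters (1↔2, 3↔4, ...).
Working it through for "vibrantv": intermediate "tvvibran", final "vtivrbna".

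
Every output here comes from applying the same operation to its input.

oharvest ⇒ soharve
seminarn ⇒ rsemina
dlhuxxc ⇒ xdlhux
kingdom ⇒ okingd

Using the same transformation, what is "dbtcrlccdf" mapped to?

Each output is the input with this applied: delete the last character, then move the last character to the front.
On "dbtcrlccdf" that produces "ddbtcrlcc".

ddbtcrlcc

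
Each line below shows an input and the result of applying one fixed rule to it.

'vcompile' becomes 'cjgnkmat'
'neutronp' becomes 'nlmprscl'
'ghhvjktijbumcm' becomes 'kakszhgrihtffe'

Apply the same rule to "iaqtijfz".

xdhgroyg

Looking at the pairs, the operation is to shift every letter 2 places backward in the alphabet (wrapping around), then reverse the string.
Applying that to "iaqtijfz" gives "xdhgroyg".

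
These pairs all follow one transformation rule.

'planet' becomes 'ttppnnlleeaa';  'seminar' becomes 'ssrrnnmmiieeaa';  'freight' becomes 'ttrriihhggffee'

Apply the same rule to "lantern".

Each output is the input with this applied: double every character, then sort the characters into reverse alphabetical order.
"lantern" → "ttrrnnnnlleeaa".

ttrrnnnnlleeaa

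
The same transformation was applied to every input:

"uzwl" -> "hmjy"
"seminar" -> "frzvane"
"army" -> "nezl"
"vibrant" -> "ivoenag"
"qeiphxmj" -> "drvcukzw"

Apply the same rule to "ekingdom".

Looking at the pairs, the operation is to shift every letter 13 places forward in the alphabet (wrapping around) — i.e. ROT13.
Doing the same to "ekingdom": "rxvatqbz".

rxvatqbz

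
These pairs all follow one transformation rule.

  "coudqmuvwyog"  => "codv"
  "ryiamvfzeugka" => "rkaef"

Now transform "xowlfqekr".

xkl

The rule is to take characters alternately from the front and the back (1st, last, 2nd, 2nd-last, ...), then keep one character in every 3, starting at position 1 (positions 1st, 4th, 7th, ...).
"xowlfqekr" → "xrokwelqf" → "xkl".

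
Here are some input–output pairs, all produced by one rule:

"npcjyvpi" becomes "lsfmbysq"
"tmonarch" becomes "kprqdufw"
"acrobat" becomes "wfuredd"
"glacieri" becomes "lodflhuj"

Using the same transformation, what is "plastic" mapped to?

fodvwls

The transformation: shift every letter 3 places forward in the alphabet (wrapping around), then swap the first and last characters.
"plastic" → "fodvwls".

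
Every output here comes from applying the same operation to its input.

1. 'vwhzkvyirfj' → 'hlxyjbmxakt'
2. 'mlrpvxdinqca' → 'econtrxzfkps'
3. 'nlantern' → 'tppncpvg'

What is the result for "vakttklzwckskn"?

Rule — shift every letter 2 places forward in the alphabet (wrapping around), then move the last 2 characters to the front (rotate right by 2).
For "vakttklzwckskn", step one produces "xcmvvmnbyemump"; step two turns that into "mpxcmvvmnbyemu".

mpxcmvvmnbyemu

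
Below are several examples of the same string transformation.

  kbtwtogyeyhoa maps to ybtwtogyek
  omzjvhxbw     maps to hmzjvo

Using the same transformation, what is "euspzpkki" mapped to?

puspze

What's happening: delete the last 3 characters, then swap the first and last characters.
For "euspzpkki", step one produces "euspzp"; step two turns that into "puspze".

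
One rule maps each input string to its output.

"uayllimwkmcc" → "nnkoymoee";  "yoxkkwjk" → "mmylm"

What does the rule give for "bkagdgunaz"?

ifiwpcb

Each output is the input with this applied: shift every letter 2 places forward in the alphabet (wrapping around), then delete the first 3 characters.
For "bkagdgunaz", step one produces "dmcifiwpcb"; step two turns that into "ifiwpcb".
(Check on "uayllimwkmcc": → "wcannkoymoee" → "nnkoymoee" ✓)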